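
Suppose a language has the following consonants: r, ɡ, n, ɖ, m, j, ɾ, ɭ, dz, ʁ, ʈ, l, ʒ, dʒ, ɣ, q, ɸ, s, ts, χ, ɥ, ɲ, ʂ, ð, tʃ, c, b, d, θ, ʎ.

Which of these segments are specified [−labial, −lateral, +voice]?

r, ɡ, n, ɖ, j, ɾ, dz, ʁ, ʒ, dʒ, ɣ, ɲ, ð, d

Checking each segment against [−labial], [−lateral], [+voice]: /r/ (alveolar trill), /ɡ/ (voiced velar stop), /n/ (alveolar nasal), /ɖ/ (voiced retroflex stop), /j/ (palatal glide), /ɾ/ (alveolar tap), among others, satisfy every feature; every other segment in the inventory fails at least one.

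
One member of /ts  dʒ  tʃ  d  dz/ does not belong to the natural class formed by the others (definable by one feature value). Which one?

/dz, tʃ, dʒ, ts/ are all [+delayed release], but /d/ (voiced alveolar stop) is [−delayed release]. No other single segment can be removed to leave a set sharing one feature value that the removed segment lacks, so /d/ is the odd one out.

d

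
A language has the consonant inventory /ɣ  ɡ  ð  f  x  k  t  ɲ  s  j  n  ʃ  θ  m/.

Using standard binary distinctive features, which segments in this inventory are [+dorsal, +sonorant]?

ɲ, j

First, the [+dorsal] segments are /ɣ, ɡ, x, k, ɲ, j/.
Then [+sonorant] leaves /ɲ, j/.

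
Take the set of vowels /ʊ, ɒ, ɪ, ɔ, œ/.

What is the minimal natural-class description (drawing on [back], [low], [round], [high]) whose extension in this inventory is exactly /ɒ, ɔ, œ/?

The target set is precisely the extension of [−high] in this inventory.

[−high]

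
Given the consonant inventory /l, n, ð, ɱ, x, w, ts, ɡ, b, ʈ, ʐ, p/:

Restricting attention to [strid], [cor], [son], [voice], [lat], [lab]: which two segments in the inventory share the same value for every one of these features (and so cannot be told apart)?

w, ɱ

Both /w/ and /ɱ/ are [−strident], [−coronal], [+sonorant], [+voice], [−lateral], [+labial]. Since the list omits [nasal], [continuant], [round] and [dorsal] — which do distinguish the labial-velar glide from the labiodental nasal — this pair collapses; all other pairs remain distinct.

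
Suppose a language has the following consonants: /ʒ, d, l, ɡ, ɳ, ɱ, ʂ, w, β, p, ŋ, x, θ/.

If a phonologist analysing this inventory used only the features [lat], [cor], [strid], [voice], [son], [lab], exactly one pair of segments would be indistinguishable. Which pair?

w, ɱ

Both /w/ and /ɱ/ are [−lateral], [−coronal], [−strident], [+voice], [+sonorant], [+labial]. Since the list omits [nasal], [continuant], [round] and [dorsal] — which do distinguish the labial-velar glide from the labiodental nasal — this pair collapses; all other pairs remain distinct.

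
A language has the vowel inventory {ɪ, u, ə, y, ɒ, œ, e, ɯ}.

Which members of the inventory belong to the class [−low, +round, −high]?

Eliminate segments failing any feature: /ɪ, ə, e, ɯ/ are [−round]; /u, y/ are [+high]; /ɒ/ is [+low]. The remaining /œ/ satisfy [−low], [+round], [−high].

œ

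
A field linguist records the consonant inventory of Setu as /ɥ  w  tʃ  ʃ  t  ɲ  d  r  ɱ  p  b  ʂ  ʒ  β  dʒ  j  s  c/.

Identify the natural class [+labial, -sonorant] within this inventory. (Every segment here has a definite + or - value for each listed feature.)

p, b, β

First, the [+labial] segments are /ɥ, w, ɱ, p, b, β/.
Among these, [-sonorant] leaves /p, b, β/.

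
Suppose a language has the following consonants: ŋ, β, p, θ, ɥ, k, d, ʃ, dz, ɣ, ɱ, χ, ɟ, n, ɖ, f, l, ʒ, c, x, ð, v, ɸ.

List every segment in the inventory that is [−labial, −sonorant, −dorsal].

Eliminate segments failing any feature: /ŋ, n, l/ are [+sonorant]; /β, p, ɥ, ɱ, f, v, ɸ/ are [+labial]; /k, ɣ, χ, ɟ, c, x/ are [+dorsal]. The remaining /θ, d, ʃ, dz, ɖ, ʒ, ð/ satisfy [−labial], [−sonorant], [−dorsal].

θ, d, ʃ, dz, ɖ, ʒ, ð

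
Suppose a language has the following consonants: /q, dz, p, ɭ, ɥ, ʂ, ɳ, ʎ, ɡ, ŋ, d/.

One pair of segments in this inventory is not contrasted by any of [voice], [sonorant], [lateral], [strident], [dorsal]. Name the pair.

ɥ, ŋ

/ɥ/ (labial-palatal glide) and /ŋ/ (velar nasal) are both [+voice], [+sonorant], [−lateral], [−strident], [+dorsal], so none of the listed features separates them. (They do differ in [nasal], [continuant], [labial], [round] and [back], which are not among the given features.) Every other pair in the inventory differs on at least one listed feature.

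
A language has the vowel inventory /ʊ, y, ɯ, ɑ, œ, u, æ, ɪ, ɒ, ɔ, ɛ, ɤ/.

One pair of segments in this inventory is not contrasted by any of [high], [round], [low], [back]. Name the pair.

Both /u/ and /ʊ/ are [+high], [+round], [-low], [+back]. Since the list omits [tense] — which does distinguish the high back rounded tense vowel from the high back rounded lax vowel — this pair collapses; all other pairs remain distinct.

u, ʊ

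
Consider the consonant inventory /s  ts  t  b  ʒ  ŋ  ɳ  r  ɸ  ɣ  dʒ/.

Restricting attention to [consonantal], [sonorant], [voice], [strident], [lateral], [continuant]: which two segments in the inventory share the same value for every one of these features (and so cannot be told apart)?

ŋ, ɳ

On the given features, /ŋ/ and /ɳ/ have an identical profile: [+consonantal], [+sonorant], [+voice], [−strident], [−lateral], [−continuant]. No other two segments in the inventory coincide on all 6 features. (They do differ in [coronal] and [dorsal], which are not among the given features.)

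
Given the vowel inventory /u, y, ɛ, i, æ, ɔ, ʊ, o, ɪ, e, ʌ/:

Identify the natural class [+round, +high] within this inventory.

u, y, ʊ

First, the [+round] segments are /u, y, ɔ, ʊ, o/.
Among these, [+high] leaves /u, y, ʊ/.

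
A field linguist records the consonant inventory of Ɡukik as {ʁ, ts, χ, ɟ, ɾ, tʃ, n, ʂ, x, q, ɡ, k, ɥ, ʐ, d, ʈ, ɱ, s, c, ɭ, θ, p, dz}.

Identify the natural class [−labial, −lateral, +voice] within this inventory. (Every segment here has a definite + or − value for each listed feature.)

ʁ, ɟ, ɾ, n, ɡ, ʐ, d, dz

Eliminate segments failing any feature: /ts, χ, tʃ, ʂ, x, q, k, ʈ, s, c, θ/ are [−voice]; /ɥ, ɱ, p/ are [+labial]; /ɭ/ is [+lateral]. The remaining /ʁ, ɟ, ɾ, n, ɡ, ʐ, d, dz/ satisfy [−labial], [−lateral], [+voice].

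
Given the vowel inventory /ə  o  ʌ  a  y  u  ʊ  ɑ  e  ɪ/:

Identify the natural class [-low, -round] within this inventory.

ə, ʌ, e, ɪ

The [-low] segments are /ə, o, ʌ, y, u, ʊ, e, ɪ/.
Intersecting with [-round] leaves /ə, ʌ, e, ɪ/.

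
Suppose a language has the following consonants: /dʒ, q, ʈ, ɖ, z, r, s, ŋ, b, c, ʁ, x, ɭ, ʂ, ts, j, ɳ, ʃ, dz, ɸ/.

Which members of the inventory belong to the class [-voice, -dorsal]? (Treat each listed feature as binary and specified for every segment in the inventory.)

Eliminate segments failing any feature: /dʒ, ɖ, z, r, ŋ, b, ʁ, ɭ, j, ɳ, dz/ are [+voice]; /q, c, x/ are [+dorsal]. The remaining /ʈ, s, ʂ, ts, ʃ, ɸ/ satisfy [-voice], [-dorsal].

ʈ, s, ʂ, ts, ʃ, ɸ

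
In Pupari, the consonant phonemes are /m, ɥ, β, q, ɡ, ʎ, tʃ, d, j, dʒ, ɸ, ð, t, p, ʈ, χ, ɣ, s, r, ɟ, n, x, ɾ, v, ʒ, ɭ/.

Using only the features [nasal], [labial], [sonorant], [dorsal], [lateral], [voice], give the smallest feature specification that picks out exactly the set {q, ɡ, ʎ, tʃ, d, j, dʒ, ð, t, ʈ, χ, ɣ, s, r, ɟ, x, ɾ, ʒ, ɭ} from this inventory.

/q, ɡ, ʎ, tʃ, d, j, dʒ, ð, t, ʈ, χ, ɣ, s, r, ɟ, x, ɾ, ʒ, ɭ/ are all [-nasal], [-labial], and no other segment in the inventory matches both values. Dropping any one of them over-generates: [-labial] alone would also admit /n/; [-nasal] alone would also admit /ɥ, β, ɸ, p, …/. No other single listed feature picks out exactly this set either, so fewer than two features will not do.

[-nasal, -labial]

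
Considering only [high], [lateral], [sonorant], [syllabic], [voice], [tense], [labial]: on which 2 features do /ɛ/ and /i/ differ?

The two segments share [−lateral], [+sonorant], [+syllabic], [+voice], [−labial]. The only features from the list on which they differ: /ɛ/ is [−high] while /i/ is [+high]; /ɛ/ is [−tense] while /i/ is [+tense].

[high], [tense]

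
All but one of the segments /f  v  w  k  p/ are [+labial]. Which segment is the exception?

k

Every segment except /k/ is [+labial]. /k/ (voiceless velar stop) is [−labial], so it is the exception.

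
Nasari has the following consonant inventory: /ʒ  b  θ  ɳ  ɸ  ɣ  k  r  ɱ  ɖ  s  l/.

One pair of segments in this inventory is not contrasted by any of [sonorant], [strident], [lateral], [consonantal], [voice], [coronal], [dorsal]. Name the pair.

/ɳ/ (retroflex nasal) and /r/ (alveolar trill) are both [+sonorant], [−strident], [−lateral], [+consonantal], [+voice], [+coronal], [−dorsal], so none of the listed features separates them. (They do differ in [nasal], [continuant] and [anterior], which are not among the given features.) Every other pair in the inventory differs on at least one listed feature.

ɳ, r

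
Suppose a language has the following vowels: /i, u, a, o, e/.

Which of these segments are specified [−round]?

i, a, e

The [−round] segments here are /i, a, e/; the remaining /u, o/ are [+round].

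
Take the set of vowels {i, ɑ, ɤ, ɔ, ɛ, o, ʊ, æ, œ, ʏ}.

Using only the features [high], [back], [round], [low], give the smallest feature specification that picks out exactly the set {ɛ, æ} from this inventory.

The class [-high], [-back], [-round] has exactly /ɛ, æ/ as its extension in this inventory. No smaller conjunction from the listed features achieves this: [-back, -round] alone would also admit /i/; [-high, -round] alone would also admit /ɑ, ɤ/; [-high, -back] alone would also admit /œ/; and checking the remaining two-feature bundles turns up none with this extension.

[-high, -back, -round]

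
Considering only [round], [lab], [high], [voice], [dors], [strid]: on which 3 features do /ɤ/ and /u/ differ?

[labial], [round], [high]

The two segments share [+voice], [+dorsal], [-strident]. The only features from the list on which they differ: /ɤ/ is [-labial] while /u/ is [+labial]; /ɤ/ is [-round] while /u/ is [+round]; /ɤ/ is [-high] while /u/ is [+high].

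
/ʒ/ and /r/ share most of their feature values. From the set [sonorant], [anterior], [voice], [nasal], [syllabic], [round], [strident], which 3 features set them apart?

/ʒ/ (voiced postalveolar fricative) and /r/ (alveolar trill) agree on [+voice], [-nasal], [-syllabic], [-round]. They differ on [sonorant] (/ʒ/ [-], /r/ [+]), [strident] (/ʒ/ [+], /r/ [-]), [anterior] (/ʒ/ [-], /r/ [+]).

[sonorant], [strident], [anterior]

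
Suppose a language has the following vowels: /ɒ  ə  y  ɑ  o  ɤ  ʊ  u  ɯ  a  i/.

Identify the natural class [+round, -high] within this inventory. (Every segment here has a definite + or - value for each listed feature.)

ɒ, o

Checking each segment against [+round], [-high]: /ɒ/ (low back rounded vowel), /o/ (mid back rounded tense vowel) satisfy every feature; every other segment in the inventory fails at least one.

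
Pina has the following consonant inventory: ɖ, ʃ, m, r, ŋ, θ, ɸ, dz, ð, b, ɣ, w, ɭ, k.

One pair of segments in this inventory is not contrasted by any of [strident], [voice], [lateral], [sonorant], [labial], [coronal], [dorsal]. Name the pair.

/ɖ/ (voiced retroflex stop) and /ð/ (voiced dental fricative) are both [-strident], [+voice], [-lateral], [-sonorant], [-labial], [+coronal], [-dorsal], so none of the listed features separates them. (They do differ in [continuant], [anterior] and [distributed], which are not among the given features.) Every other pair in the inventory differs on at least one listed feature.

ɖ, ð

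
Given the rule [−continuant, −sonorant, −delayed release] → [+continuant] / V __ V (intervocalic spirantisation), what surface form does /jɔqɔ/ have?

/q/ satisfies [−continuant, −sonorant, −delayed release] and sits in V __ V. The [+continuant] counterpart of the voiceless uvular stop is /χ/. Other segments in /jɔqɔ/ either fail the structural description or are not in the environment, so the surface form is [jɔχɔ].

[jɔχɔ]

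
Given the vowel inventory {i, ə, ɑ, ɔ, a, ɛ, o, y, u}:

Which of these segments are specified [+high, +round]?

Eliminate segments failing any feature: /i/ is [-round]; /ə, ɑ, ɔ, a, ɛ, o/ are [-high]. The remaining /y, u/ satisfy [+high], [+round].

y, u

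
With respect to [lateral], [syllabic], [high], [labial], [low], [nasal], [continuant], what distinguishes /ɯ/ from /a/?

[high], [low]

/ɯ/ (high back unrounded vowel) and /a/ (low unrounded vowel) agree on [-lateral], [+syllabic], [-labial], [-nasal], [+continuant]. They differ on [high] (/ɯ/ [+], /a/ [-]), [low] (/ɯ/ [-], /a/ [+]).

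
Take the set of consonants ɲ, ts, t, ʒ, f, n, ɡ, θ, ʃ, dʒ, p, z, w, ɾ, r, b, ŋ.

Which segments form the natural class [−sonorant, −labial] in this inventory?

ts, t, ʒ, ɡ, θ, ʃ, dʒ, z

Checking each segment against [−sonorant], [−labial]: /ts/ (voiceless alveolar affricate), /t/ (voiceless alveolar stop), /ʒ/ (voiced postalveolar fricative), /ɡ/ (voiced velar stop), /θ/ (voiceless dental fricative), /ʃ/ (voiceless postalveolar fricative), among others, satisfy every feature; every other segment in the inventory fails at least one.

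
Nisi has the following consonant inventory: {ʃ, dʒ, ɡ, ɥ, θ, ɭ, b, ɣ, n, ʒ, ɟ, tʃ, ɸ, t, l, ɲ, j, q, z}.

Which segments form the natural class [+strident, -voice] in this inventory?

ʃ, tʃ

Eliminate segments failing any feature: /dʒ, ʒ, z/ are [+voice]; /ɡ, ɥ, θ, ɭ, b, ɣ, n, ɟ, ɸ, t, l, ɲ, j, q/ are [-strident]. The remaining /ʃ, tʃ/ satisfy [+strident], [-voice].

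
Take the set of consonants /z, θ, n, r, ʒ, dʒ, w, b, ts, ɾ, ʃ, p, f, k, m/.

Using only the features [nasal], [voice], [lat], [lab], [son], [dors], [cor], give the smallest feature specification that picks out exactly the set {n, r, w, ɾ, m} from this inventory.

The target set is precisely the extension of [+sonorant] in this inventory.

[+son]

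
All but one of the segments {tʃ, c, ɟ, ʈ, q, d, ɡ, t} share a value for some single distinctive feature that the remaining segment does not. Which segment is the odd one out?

tʃ

/c, ɟ, t, ɡ, ʈ, d, q/ are all [-delayed release], but /tʃ/ (voiceless postalveolar affricate) is [+delayed release]. No other single segment can be removed to leave a set sharing one feature value that the removed segment lacks, so /tʃ/ is the odd one out.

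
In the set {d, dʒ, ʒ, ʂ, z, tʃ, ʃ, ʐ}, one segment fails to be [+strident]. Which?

/ʂ, tʃ, z, dʒ, ʒ, ʐ, ʃ/ are all [+strident]; /d/ (voiced alveolar stop) is [−strident].

d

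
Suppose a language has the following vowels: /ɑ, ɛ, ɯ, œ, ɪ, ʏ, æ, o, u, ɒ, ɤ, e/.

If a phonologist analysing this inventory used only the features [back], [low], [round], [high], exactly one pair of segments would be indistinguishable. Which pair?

e, ɛ

Both /e/ and /ɛ/ are [-back], [-low], [-round], [-high]. Since the list omits [tense] — which does distinguish the mid front unrounded tense vowel from the mid front unrounded lax vowel — this pair collapses; all other pairs remain distinct.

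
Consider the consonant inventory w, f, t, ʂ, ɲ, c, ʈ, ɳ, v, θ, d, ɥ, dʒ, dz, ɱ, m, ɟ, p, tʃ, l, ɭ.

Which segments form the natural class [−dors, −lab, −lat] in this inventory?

Checking each segment against [−dorsal], [−labial], [−lateral]: /t/ (voiceless alveolar stop), /ʂ/ (voiceless retroflex fricative), /ʈ/ (voiceless retroflex stop), /ɳ/ (retroflex nasal), /θ/ (voiceless dental fricative), /d/ (voiced alveolar stop), among others, satisfy every feature; every other segment in the inventory fails at least one.

t, ʂ, ʈ, ɳ, θ, d, dʒ, dz, tʃ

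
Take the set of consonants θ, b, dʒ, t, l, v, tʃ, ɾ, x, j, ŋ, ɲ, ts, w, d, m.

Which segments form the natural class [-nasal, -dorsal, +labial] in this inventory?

The [-nasal] segments are /θ, b, dʒ, t, l, v, tʃ, ɾ, x, j, ts, w, d/.
Within that set, [-dorsal] gives /θ, b, dʒ, t, l, v, tʃ, ɾ, ts, d/.
Then [+labial] leaves /b, v/.

b, v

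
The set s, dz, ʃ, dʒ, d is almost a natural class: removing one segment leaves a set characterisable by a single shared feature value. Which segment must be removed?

d

[strident] groups all but one: /ʃ, dz, s, dʒ/ share [+strident] while /d/ (voiced alveolar stop) alone is [-strident]. Removing any other segment would not leave a single-feature class that excludes it.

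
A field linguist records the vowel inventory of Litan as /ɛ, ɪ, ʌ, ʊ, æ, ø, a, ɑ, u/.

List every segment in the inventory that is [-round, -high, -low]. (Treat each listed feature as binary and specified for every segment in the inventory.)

Checking each segment against [-round], [-high], [-low]: /ɛ/ (mid front unrounded lax vowel), /ʌ/ (mid back unrounded lax vowel) satisfy every feature; every other segment in the inventory fails at least one.

ɛ, ʌ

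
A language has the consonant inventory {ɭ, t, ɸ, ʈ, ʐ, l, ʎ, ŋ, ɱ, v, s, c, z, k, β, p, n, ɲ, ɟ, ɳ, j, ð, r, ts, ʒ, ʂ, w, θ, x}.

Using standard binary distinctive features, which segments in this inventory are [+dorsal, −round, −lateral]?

ŋ, c, k, ɲ, ɟ, j, x

Checking each segment against [+dorsal], [−round], [−lateral]: /ŋ/ (velar nasal), /c/ (voiceless palatal stop), /k/ (voiceless velar stop), /ɲ/ (palatal nasal), /ɟ/ (voiced palatal stop), /j/ (palatal glide), among others, satisfy every feature; every other segment in the inventory fails at least one.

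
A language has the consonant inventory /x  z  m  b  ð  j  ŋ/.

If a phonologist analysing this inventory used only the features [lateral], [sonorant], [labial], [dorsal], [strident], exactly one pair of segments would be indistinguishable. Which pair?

j, ŋ

On the given features, /j/ and /ŋ/ have an identical profile: [-lateral], [+sonorant], [-labial], [+dorsal], [-strident]. No other two segments in the inventory coincide on all 5 features. (They do differ in [nasal], [continuant] and [back], which are not among the given features.)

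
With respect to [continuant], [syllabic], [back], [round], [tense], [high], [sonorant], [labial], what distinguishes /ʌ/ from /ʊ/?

[labial], [round], [high]

/ʌ/ (mid back unrounded lax vowel) and /ʊ/ (high back rounded lax vowel) agree on [+continuant], [+syllabic], [+back], [-tense], [+sonorant]. They differ on [labial] (/ʌ/ [-], /ʊ/ [+]), [round] (/ʌ/ [-], /ʊ/ [+]), [high] (/ʌ/ [-], /ʊ/ [+]).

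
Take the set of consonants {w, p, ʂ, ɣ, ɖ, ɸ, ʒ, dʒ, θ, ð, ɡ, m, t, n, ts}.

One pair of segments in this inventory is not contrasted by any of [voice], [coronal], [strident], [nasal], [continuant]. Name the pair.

w, ɣ

/w/ (labial-velar glide) and /ɣ/ (voiced velar fricative) are both [+voice], [−coronal], [−strident], [−nasal], [+continuant], so none of the listed features separates them. (They do differ in [sonorant], [labial] and [round], which are not among the given features.) Every other pair in the inventory differs on at least one listed feature.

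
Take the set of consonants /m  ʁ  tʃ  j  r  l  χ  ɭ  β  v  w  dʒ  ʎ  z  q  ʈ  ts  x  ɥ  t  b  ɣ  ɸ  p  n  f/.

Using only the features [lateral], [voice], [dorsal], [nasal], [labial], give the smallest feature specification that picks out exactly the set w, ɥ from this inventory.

[+labial, +dorsal]

The class [+labial], [+dorsal] has exactly /w, ɥ/ as its extension in this inventory. No smaller conjunction from the listed features achieves this: [+dorsal] alone would also admit /ʁ, j, χ, ʎ, …/; [+labial] alone would also admit /m, β, v, b, …/; and checking the remaining single features turns up none with this extension.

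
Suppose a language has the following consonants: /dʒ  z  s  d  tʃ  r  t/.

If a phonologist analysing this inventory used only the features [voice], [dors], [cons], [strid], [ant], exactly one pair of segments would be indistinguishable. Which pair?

r, d

On the given features, /r/ and /d/ have an identical profile: [+voice], [−dorsal], [+consonantal], [−strident], [+anterior]. No other two segments in the inventory coincide on all 5 features. (They do differ in [sonorant] and [continuant], which are not among the given features.)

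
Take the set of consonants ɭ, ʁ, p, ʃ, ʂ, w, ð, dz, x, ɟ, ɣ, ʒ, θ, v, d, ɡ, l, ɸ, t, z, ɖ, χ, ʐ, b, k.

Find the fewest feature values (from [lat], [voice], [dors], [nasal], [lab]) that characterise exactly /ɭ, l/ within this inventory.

The target set is precisely the extension of [+lateral] in this inventory.

[+lat]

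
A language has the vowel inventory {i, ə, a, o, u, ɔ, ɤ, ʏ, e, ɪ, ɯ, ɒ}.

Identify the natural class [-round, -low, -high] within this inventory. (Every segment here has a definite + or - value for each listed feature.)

ə, ɤ, e

Among the inventory, the [-round] segments are /i, ə, a, ɤ, e, ɪ, ɯ/.
Of those, [-low] gives /i, ə, ɤ, e, ɪ, ɯ/.
Then [-high] leaves /ə, ɤ, e/.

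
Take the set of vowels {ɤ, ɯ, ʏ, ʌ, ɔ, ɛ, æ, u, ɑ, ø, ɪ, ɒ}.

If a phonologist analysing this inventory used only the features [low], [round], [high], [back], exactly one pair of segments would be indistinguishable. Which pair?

ʌ, ɤ

Both /ʌ/ and /ɤ/ are [−low], [−round], [−high], [+back]. Since the list omits [tense] — which does distinguish the mid back unrounded lax vowel from the mid back unrounded tense vowel — this pair collapses; all other pairs remain distinct.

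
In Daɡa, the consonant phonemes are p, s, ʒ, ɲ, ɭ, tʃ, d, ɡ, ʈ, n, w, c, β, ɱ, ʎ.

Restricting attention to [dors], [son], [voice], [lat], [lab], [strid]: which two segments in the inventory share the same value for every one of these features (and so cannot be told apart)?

Both /s/ and /tʃ/ are [−dorsal], [−sonorant], [−voice], [−lateral], [−labial], [+strident]. Since the list omits [continuant], [anterior] and [distributed] — which do distinguish the voiceless alveolar fricative from the voiceless postalveolar affricate — this pair collapses; all other pairs remain distinct.

s, tʃ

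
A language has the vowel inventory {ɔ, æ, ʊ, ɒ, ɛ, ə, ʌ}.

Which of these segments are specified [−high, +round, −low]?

ɔ

Checking each segment against [−high], [+round], [−low]: /ɔ/ (mid back rounded lax vowel) satisfies every feature; every other segment in the inventory fails at least one.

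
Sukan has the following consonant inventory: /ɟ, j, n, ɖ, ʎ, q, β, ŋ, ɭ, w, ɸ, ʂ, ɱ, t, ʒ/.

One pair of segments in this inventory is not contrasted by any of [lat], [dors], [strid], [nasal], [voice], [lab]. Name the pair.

Both /ɟ/ and /j/ are [−lateral], [+dorsal], [−strident], [−nasal], [+voice], [−labial]. Since the list omits [sonorant] and [continuant] — which do distinguish the voiced palatal stop from the palatal glide — this pair collapses; all other pairs remain distinct.

ɟ, j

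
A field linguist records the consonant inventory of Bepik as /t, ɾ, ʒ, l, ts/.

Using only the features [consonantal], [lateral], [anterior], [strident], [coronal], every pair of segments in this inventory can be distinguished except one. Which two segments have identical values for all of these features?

/t/ (voiceless alveolar stop) and /ɾ/ (alveolar tap) are both [+consonantal], [−lateral], [+anterior], [−strident], [+coronal], so none of the listed features separates them. (They do differ in [sonorant] and [voice], which are not among the given features.) Every other pair in the inventory differs on at least one listed feature.

t, ɾ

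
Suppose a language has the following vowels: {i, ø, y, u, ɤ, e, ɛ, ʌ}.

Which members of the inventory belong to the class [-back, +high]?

i, y

Eliminate segments failing any feature: /ø, e, ɛ/ are [-high]; /u, ɤ, ʌ/ are [+back]. The remaining /i, y/ satisfy [-back], [+high].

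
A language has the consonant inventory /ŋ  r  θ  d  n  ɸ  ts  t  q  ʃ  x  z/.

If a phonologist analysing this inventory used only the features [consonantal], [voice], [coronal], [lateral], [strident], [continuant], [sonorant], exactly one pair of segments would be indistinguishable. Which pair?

ɸ, x

Both /ɸ/ and /x/ are [+consonantal], [−voice], [−coronal], [−lateral], [−strident], [+continuant], [−sonorant]. Since the list omits [labial] and [dorsal] — which do distinguish the voiceless bilabial fricative from the voiceless velar fricative — this pair collapses; all other pairs remain distinct.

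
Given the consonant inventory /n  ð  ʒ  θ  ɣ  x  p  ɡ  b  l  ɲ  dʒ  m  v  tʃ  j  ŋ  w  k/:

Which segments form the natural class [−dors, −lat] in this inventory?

n, ð, ʒ, θ, p, b, dʒ, m, v, tʃ

Among the inventory, the [−dorsal] segments are /n, ð, ʒ, θ, p, b, l, dʒ, m, v, tʃ/.
Intersecting with [−lateral] leaves /n, ð, ʒ, θ, p, b, dʒ, m, v, tʃ/.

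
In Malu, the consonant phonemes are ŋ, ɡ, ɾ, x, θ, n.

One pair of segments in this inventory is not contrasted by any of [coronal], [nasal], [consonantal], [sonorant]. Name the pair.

/x/ (voiceless velar fricative) and /ɡ/ (voiced velar stop) are both [−coronal], [−nasal], [+consonantal], [−sonorant], so none of the listed features separates them. (They do differ in [voice] and [continuant], which are not among the given features.) Every other pair in the inventory differs on at least one listed feature.

x, ɡ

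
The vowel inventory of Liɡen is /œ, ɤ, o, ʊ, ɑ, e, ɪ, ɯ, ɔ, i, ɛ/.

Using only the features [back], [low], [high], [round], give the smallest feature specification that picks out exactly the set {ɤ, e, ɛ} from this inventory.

The class [-high], [-low], [-round] has exactly /ɤ, e, ɛ/ as its extension in this inventory. No smaller conjunction from the listed features achieves this: [-low, -round] alone would also admit /ɪ, ɯ, i/; [-high, -round] alone would also admit /ɑ/; [-high, -low] alone would also admit /œ, o, ɔ/; and checking the remaining two-feature bundles turns up none with this extension.

[-high, -low, -round]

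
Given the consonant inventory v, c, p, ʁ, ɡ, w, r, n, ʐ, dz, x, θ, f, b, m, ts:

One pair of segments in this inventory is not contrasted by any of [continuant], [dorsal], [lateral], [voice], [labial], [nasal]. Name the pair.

ʐ, r

Both /ʐ/ and /r/ are [+continuant], [−dorsal], [−lateral], [+voice], [−labial], [−nasal]. Since the list omits [sonorant], [strident] and [anterior] — which do distinguish the voiced retroflex fricative from the alveolar trill — this pair collapses; all other pairs remain distinct.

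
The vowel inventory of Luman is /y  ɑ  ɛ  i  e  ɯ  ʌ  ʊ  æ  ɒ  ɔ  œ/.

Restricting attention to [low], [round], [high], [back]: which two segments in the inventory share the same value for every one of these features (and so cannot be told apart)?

e, ɛ

On the given features, /e/ and /ɛ/ have an identical profile: [-low], [-round], [-high], [-back]. No other two segments in the inventory coincide on all 4 features. (They do differ in [tense], which is not among the given features.)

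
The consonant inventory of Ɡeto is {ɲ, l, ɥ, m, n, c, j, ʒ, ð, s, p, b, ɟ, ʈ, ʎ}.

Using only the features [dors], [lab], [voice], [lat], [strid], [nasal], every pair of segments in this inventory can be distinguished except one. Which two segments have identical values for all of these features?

j, ɟ

On the given features, /j/ and /ɟ/ have an identical profile: [+dorsal], [−labial], [+voice], [−lateral], [−strident], [−nasal]. No other two segments in the inventory coincide on all 6 features. (They do differ in [sonorant] and [continuant], which are not among the given features.)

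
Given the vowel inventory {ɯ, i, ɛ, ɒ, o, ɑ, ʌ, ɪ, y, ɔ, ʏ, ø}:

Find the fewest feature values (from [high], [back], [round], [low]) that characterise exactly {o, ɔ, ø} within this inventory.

[-high, -low, +round]

The class [-high], [-low], [+round] has exactly /o, ɔ, ø/ as its extension in this inventory. No smaller conjunction from the listed features achieves this: [-low, +round] alone would also admit /y, ʏ/; [-high, +round] alone would also admit /ɒ/; [-high, -low] alone would also admit /ɛ, ʌ/; and checking the remaining two-feature bundles turns up none with this extension.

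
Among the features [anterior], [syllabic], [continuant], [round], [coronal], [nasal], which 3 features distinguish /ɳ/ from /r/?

/ɳ/ (retroflex nasal) and /r/ (alveolar trill) agree on [−syllabic], [−round], [+coronal]. They differ on [nasal] (/ɳ/ [+], /r/ [−]), [continuant] (/ɳ/ [−], /r/ [+]), [anterior] (/ɳ/ [−], /r/ [+]).

[nasal], [continuant], [anterior]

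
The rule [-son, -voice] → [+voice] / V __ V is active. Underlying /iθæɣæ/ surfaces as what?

[iðæɣæ]

The only segment in the rule's environment that also matches [-son, -voice] is /θ/. Applying [+voice] turns the voiceless dental fricative into /ð/ (voiced dental fricative), giving [iðæɣæ].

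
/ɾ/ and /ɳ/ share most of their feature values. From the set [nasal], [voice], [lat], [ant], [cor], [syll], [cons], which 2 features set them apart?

[nasal], [anterior]

/ɾ/ is the alveolar tap and /ɳ/ is the retroflex nasal. Both are [+voice], [-lateral], [+coronal], [-syllabic], [+consonantal]. /ɾ/ is [-nasal] while /ɳ/ is [+nasal]; /ɾ/ is [+anterior] while /ɳ/ is [-anterior], so the distinguishing features are [nasal], [anterior].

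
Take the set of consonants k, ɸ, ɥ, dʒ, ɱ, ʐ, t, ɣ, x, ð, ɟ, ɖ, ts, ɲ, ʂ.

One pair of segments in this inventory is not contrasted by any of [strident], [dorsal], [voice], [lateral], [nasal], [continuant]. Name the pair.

ɣ, ɥ

On the given features, /ɣ/ and /ɥ/ have an identical profile: [−strident], [+dorsal], [+voice], [−lateral], [−nasal], [+continuant]. No other two segments in the inventory coincide on all 6 features. (They do differ in [sonorant], [labial], [round] and [back], which are not among the given features.)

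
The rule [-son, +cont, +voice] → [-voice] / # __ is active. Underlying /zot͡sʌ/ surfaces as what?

/z/ satisfies [-son, +cont, +voice] and sits in # __. The [-voice] counterpart of the voiced alveolar fricative is /s/. Other segments in /zot͡sʌ/ either fail the structural description or are not in the environment, so the surface form is [sot͡sʌ].

[sot͡sʌ]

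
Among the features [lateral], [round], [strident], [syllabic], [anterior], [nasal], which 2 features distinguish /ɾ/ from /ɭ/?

[lateral], [anterior]

The two segments share [-round], [-strident], [-syllabic], [-nasal]. The only features from the list on which they differ: /ɾ/ is [-lateral] while /ɭ/ is [+lateral]; /ɾ/ is [+anterior] while /ɭ/ is [-anterior].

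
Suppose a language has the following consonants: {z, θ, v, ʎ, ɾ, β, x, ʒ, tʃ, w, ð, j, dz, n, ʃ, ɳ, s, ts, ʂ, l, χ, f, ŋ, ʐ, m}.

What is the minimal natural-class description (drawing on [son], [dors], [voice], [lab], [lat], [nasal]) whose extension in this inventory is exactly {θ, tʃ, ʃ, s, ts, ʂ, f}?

/θ, tʃ, ʃ, s, ts, ʂ, f/ are all [−voice], [−dorsal], and no other segment in the inventory matches both values. Dropping any one of them over-generates: [−dorsal] alone would also admit /z, v, ɾ, β, …/; [−voice] alone would also admit /x, χ/. No other single listed feature picks out exactly this set either, so fewer than two features will not do.

[−voice, −dors]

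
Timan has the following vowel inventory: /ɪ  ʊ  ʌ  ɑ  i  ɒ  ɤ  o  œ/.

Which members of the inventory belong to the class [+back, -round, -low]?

ʌ, ɤ

Eliminate segments failing any feature: /ɪ, i, œ/ are [-back]; /ʊ, ɒ, o/ are [+round]; /ɑ/ is [+low]. The remaining /ʌ, ɤ/ satisfy [+back], [-round], [-low].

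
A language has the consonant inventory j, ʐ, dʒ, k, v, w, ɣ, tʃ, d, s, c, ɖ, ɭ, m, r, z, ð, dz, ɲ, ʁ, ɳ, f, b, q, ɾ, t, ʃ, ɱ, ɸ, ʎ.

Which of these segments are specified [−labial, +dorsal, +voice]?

j, ɣ, ɲ, ʁ, ʎ

Eliminate segments failing any feature: /ʐ, dʒ, tʃ, d, s, ɖ, ɭ, r, z, ð, dz, ɳ, ɾ, t, ʃ/ are [−dorsal]; /k, c, q/ are [−voice]; /v, w, m, f, b, ɱ, ɸ/ are [+labial]. The remaining /j, ɣ, ɲ, ʁ, ʎ/ satisfy [−labial], [+dorsal], [+voice].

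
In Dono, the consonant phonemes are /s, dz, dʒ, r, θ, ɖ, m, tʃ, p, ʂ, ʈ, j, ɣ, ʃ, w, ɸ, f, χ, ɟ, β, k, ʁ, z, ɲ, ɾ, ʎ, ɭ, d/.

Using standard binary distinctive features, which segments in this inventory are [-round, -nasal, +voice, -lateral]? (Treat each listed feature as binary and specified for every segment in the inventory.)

dz, dʒ, r, ɖ, j, ɣ, ɟ, β, ʁ, z, ɾ, d

The [-round] segments are /s, dz, dʒ, r, θ, ɖ, m, tʃ, p, ʂ, ʈ, j, ɣ, ʃ, ɸ, f, χ, ɟ, β, k, ʁ, z, ɲ, ɾ, ʎ, ɭ, d/.
Of those, [-nasal] gives /s, dz, dʒ, r, θ, ɖ, tʃ, p, ʂ, ʈ, j, ɣ, ʃ, ɸ, f, χ, ɟ, β, k, ʁ, z, ɾ, ʎ, ɭ, d/.
Then [+voice] gives /dz, dʒ, r, ɖ, j, ɣ, ɟ, β, ʁ, z, ɾ, ʎ, ɭ, d/.
Of those, [-lateral] leaves /dz, dʒ, r, ɖ, j, ɣ, ɟ, β, ʁ, z, ɾ, d/.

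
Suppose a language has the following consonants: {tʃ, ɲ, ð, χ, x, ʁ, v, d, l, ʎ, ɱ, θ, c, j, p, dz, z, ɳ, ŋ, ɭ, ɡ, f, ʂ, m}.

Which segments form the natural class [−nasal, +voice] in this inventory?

First, the [−nasal] segments are /tʃ, ð, χ, x, ʁ, v, d, l, ʎ, θ, c, j, p, dz, z, ɭ, ɡ, f, ʂ/.
Among these, [+voice] leaves /ð, ʁ, v, d, l, ʎ, j, dz, z, ɭ, ɡ/.

ð, ʁ, v, d, l, ʎ, j, dz, z, ɭ, ɡ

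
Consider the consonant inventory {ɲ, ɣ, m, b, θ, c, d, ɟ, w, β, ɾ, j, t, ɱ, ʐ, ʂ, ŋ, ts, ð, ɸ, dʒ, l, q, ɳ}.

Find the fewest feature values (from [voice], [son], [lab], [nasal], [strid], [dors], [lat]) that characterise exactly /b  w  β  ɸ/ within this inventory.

[-nasal, +lab]

/b, w, β, ɸ/ are all [-nasal], [+labial], and no other segment in the inventory matches both values. Dropping any one of them over-generates: [+labial] alone would also admit /m, ɱ/; [-nasal] alone would also admit /ɣ, θ, c, d, …/. No other single listed feature picks out exactly this set either, so fewer than two features will not do.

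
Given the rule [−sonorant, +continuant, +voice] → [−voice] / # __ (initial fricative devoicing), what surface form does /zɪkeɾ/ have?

[sɪkeɾ]

/z/ satisfies [−sonorant, +continuant, +voice] and sits in # __. The [−voice] counterpart of the voiced alveolar fricative is /s/. Other segments in /zɪkeɾ/ either fail the structural description or are not in the environment, so the surface form is [sɪkeɾ].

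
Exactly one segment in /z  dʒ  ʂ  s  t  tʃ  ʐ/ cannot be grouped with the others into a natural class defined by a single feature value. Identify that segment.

/dʒ, z, ʐ, ʂ, s, tʃ/ are all [+strident], but /t/ (voiceless alveolar stop) is [-strident]. No other single segment can be removed to leave a set sharing one feature value that the removed segment lacks, so /t/ is the odd one out.

t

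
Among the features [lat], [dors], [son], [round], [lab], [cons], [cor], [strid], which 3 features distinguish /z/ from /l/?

[sonorant], [lateral], [strident]

The two segments share [−dorsal], [−round], [−labial], [+consonantal], [+coronal]. The only features from the list on which they differ: /z/ is [−sonorant] while /l/ is [+sonorant]; /z/ is [−lateral] while /l/ is [+lateral]; /z/ is [+strident] while /l/ is [−strident].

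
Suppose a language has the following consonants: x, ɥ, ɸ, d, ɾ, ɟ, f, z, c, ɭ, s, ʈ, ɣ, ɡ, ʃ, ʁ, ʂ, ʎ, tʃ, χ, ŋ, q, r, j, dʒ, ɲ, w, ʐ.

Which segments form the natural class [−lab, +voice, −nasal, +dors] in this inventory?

Eliminate segments failing any feature: /x, c, s, ʈ, ʃ, ʂ, tʃ, χ, q/ are [−voice]; /ɥ, ɸ, f, w/ are [+labial]; /d, ɾ, z, ɭ, r, dʒ, ʐ/ are [−dorsal]; /ŋ, ɲ/ are [+nasal]. The remaining /ɟ, ɣ, ɡ, ʁ, ʎ, j/ satisfy [−labial], [+voice], [−nasal], [+dorsal].

ɟ, ɣ, ɡ, ʁ, ʎ, j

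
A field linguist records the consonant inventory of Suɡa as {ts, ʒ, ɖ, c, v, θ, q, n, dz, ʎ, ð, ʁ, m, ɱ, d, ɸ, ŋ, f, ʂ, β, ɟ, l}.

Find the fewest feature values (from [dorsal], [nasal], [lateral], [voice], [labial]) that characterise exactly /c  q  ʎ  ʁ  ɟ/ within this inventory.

[-nasal, +dorsal]

Every target segment is [-nasal], [+dorsal]; each remaining inventory member fails at least one of these. Each conjunct is needed — [+dorsal] alone would also admit /ŋ/; [-nasal] alone would also admit /ts, ʒ, ɖ, v, …/ — and no other single listed feature has exactly this extension, so two is the minimum.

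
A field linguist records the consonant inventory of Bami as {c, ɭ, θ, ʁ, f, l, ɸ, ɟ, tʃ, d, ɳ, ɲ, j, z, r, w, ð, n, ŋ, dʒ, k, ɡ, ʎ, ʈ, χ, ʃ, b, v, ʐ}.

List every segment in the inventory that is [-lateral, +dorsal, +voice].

Eliminate segments failing any feature: /c, k, χ/ are [-voice]; /ɭ, l, ʎ/ are [+lateral]; /θ, f, ɸ, tʃ, d, ɳ, z, r, ð, n, dʒ, ʈ, ʃ, b, v, ʐ/ are [-dorsal]. The remaining /ʁ, ɟ, ɲ, j, w, ŋ, ɡ/ satisfy [-lateral], [+dorsal], [+voice].

ʁ, ɟ, ɲ, j, w, ŋ, ɡ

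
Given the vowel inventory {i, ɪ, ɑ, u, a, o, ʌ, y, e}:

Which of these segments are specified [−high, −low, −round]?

Checking each segment against [−high], [−low], [−round]: /ʌ/ (mid back unrounded lax vowel), /e/ (mid front unrounded tense vowel) satisfy every feature; every other segment in the inventory fails at least one.

ʌ, e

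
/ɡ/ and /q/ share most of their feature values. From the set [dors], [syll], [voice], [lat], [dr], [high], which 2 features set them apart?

[voice], [high]

The two segments share [+dorsal], [−syllabic], [−lateral], [−delayed release]. The only features from the list on which they differ: /ɡ/ is [+voice] while /q/ is [−voice]; /ɡ/ is [+high] while /q/ is [−high].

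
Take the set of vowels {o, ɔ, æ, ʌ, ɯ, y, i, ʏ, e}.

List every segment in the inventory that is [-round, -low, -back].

Eliminate segments failing any feature: /o, ɔ, y, ʏ/ are [+round]; /æ/ is [+low]; /ʌ, ɯ/ are [+back]. The remaining /i, e/ satisfy [-round], [-low], [-back].

i, e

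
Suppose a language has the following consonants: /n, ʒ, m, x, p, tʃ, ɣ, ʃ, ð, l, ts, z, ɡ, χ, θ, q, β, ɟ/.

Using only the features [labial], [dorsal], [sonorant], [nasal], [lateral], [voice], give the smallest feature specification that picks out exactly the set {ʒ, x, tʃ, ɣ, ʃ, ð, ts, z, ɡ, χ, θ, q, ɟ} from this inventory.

[−sonorant, −labial]

The class [−sonorant], [−labial] has exactly /ʒ, x, tʃ, ɣ, ʃ, ð, ts, z, ɡ, χ, θ, q, ɟ/ as its extension in this inventory. No smaller conjunction from the listed features achieves this: [−labial] alone would also admit /n, l/; [−sonorant] alone would also admit /p, β/; and checking the remaining single features turns up none with this extension.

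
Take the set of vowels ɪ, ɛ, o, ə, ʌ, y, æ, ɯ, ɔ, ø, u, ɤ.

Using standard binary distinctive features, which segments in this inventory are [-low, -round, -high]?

ɛ, ə, ʌ, ɤ

Checking each segment against [-low], [-round], [-high]: /ɛ/ (mid front unrounded lax vowel), /ə/ (mid central vowel (schwa)), /ʌ/ (mid back unrounded lax vowel), /ɤ/ (mid back unrounded tense vowel) satisfy every feature; every other segment in the inventory fails at least one.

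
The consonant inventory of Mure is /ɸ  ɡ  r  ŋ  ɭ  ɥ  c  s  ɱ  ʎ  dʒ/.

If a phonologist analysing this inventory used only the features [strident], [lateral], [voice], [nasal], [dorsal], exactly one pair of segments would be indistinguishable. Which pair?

ɥ, ɡ

/ɥ/ (labial-palatal glide) and /ɡ/ (voiced velar stop) are both [−strident], [−lateral], [+voice], [−nasal], [+dorsal], so none of the listed features separates them. (They do differ in [sonorant], [continuant], [labial], [round] and [back], which are not among the given features.) Every other pair in the inventory differs on at least one listed feature.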